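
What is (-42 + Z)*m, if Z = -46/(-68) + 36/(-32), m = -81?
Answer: 467613/136 ≈ 3438.3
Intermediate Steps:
Z = -61/136 (Z = -46*(-1/68) + 36*(-1/32) = 23/34 - 9/8 = -61/136 ≈ -0.44853)
(-42 + Z)*m = (-42 - 61/136)*(-81) = -5773/136*(-81) = 467613/136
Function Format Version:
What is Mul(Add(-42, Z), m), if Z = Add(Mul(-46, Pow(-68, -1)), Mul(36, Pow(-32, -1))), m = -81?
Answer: Rational(467613, 136) ≈ 3438.3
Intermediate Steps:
Z = Rational(-61, 136) (Z = Add(Mul(-46, Rational(-1, 68)), Mul(36, Rational(-1, 32))) = Add(Rational(23, 34), Rational(-9, 8)) = Rational(-61, 136) ≈ -0.44853)
Mul(Add(-42, Z), m) = Mul(Add(-42, Rational(-61, 136)), -81) = Mul(Rational(-5773, 136), -81) = Rational(467613, 136)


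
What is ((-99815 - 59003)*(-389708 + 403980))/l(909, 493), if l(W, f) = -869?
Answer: 206059136/79 ≈ 2.6083e+6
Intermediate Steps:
((-99815 - 59003)*(-389708 + 403980))/l(909, 493) = ((-99815 - 59003)*(-389708 + 403980))/(-869) = -158818*14272*(-1/869) = -2266650496*(-1/869) = 206059136/79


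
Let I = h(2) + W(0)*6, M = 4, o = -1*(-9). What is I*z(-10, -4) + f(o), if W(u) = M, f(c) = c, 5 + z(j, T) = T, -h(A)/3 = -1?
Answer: -234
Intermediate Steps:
o = 9
h(A) = 3 (h(A) = -3*(-1) = 3)
z(j, T) = -5 + T
W(u) = 4
I = 27 (I = 3 + 4*6 = 3 + 24 = 27)
I*z(-10, -4) + f(o) = 27*(-5 - 4) + 9 = 27*(-9) + 9 = -243 + 9 = -234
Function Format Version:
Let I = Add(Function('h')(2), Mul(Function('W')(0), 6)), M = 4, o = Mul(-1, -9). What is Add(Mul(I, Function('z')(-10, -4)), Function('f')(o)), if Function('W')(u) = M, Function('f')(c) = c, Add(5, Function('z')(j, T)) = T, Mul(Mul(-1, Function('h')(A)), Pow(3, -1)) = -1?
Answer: -234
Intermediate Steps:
o = 9
Function('h')(A) = 3 (Function('h')(A) = Mul(-3, -1) = 3)
Function('z')(j, T) = Add(-5, T)
Function('W')(u) = 4
I = 27 (I = Add(3, Mul(4, 6)) = Add(3, 24) = 27)
Add(Mul(I, Function('z')(-10, -4)), Function('f')(o)) = Add(Mul(27, Add(-5, -4)), 9) = Add(Mul(27, -9), 9) = Add(-243, 9) = -234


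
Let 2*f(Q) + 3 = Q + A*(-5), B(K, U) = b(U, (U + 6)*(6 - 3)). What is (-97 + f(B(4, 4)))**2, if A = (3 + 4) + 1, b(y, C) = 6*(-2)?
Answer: 62001/4 ≈ 15500.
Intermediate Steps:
b(y, C) = -12
A = 8 (A = 7 + 1 = 8)
B(K, U) = -12
f(Q) = -43/2 + Q/2 (f(Q) = -3/2 + (Q + 8*(-5))/2 = -3/2 + (Q - 40)/2 = -3/2 + (-40 + Q)/2 = -3/2 + (-20 + Q/2) = -43/2 + Q/2)
(-97 + f(B(4, 4)))**2 = (-97 + (-43/2 + (1/2)*(-12)))**2 = (-97 + (-43/2 - 6))**2 = (-97 - 55/2)**2 = (-249/2)**2 = 62001/4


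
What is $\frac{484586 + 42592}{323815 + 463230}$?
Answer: $\frac{527178}{787045} \approx 0.66982$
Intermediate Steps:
$\frac{484586 + 42592}{323815 + 463230} = \frac{527178}{787045}$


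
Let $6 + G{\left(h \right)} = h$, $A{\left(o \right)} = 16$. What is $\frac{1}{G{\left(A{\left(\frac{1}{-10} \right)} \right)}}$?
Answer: $\frac{1}{10} \approx 0.1$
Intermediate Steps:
$G{\left(h \right)} = -6 + h$
$\frac{1}{G{\left(A{\left(\frac{1}{-10} \right)} \right)}} = \frac{1}{-6 + 16} = \frac{1}{10}$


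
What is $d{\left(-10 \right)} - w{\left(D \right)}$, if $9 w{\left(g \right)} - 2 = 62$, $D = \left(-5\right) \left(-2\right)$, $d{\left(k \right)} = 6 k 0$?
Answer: $- \frac{64}{9} \approx -7.1111$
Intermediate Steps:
$d{\left(k \right)} = 0$
$D = 10$
$w{\left(g \right)} = \frac{64}{9}$ ($w{\left(g \right)} = \frac{2}{9} + \frac{1}{9} \cdot 62 = \frac{2}{9} + \frac{62}{9} = \frac{64}{9}$)
$d{\left(-10 \right)} - w{\left(D \right)} = 0 - \frac{64}{9} = - \frac{64}{9}$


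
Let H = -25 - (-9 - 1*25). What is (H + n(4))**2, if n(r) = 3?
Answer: 144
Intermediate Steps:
H = 9 (H = -25 - (-9 - 25) = -25 - 1*(-34) = -25 + 34 = 9)
(H + n(4))**2 = (9 + 3)**2 = 12**2 = 144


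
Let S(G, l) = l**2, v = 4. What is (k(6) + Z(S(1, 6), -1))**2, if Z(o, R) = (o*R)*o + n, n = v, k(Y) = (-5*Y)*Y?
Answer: 2166784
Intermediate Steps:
k(Y) = -5*Y**2
n = 4
Z(o, R) = 4 + R*o**2 (Z(o, R) = (o*R)*o + 4 = (R*o)*o + 4 = R*o**2 + 4 = 4 + R*o**2)
(k(6) + Z(S(1, 6), -1))**2 = (-5*6**2 + (4 - (6**2)**2))**2 = (-5*36 + (4 - 1*36**2))**2 = (-180 + (4 - 1*1296))**2 = (-180 + (4 - 1296))**2 = (-180 - 1292)**2 = (-1472)**2 = 2166784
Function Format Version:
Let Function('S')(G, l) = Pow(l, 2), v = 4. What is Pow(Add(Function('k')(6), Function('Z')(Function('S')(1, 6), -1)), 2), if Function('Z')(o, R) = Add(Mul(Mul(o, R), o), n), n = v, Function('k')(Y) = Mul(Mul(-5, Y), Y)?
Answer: 2166784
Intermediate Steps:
Function('k')(Y) = Mul(-5, Pow(Y, 2))
n = 4
Function('Z')(o, R) = Add(4, Mul(R, Pow(o, 2))) (Function('Z')(o, R) = Add(Mul(Mul(o, R), o), 4) = Add(Mul(Mul(R, o), o), 4) = Add(Mul(R, Pow(o, 2)), 4) = Add(4, Mul(R, Pow(o, 2))))
Pow(Add(Function('k')(6), Function('Z')(Function('S')(1, 6), -1)), 2) = Pow(Add(Mul(-5, Pow(6, 2)), Add(4, Mul(-1, Pow(Pow(6, 2), 2)))), 2) = Pow(Add(Mul(-5, 36), Add(4, Mul(-1, Pow(36, 2)))), 2) = Pow(Add(-180, Add(4, Mul(-1, 1296))), 2) = Pow(Add(-180, Add(4, -1296)), 2) = Pow(Add(-180, -1292), 2) = Pow(-1472, 2) = 2166784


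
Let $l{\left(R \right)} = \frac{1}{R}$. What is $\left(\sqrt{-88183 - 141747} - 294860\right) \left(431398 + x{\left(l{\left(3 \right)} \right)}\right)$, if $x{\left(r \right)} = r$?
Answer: $- \frac{381606337700}{3} + \frac{1294195 i \sqrt{229930}}{3} \approx -1.272 \cdot 10^{11} + 2.0686 \cdot 10^{8} i$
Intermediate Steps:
$\left(\sqrt{-88183 - 141747} - 294860\right) \left(431398 + x{\left(l{\left(3 \right)} \right)}\right) = \left(\sqrt{-88183 - 141747} - 294860\right) \left(431398 + \frac{1}{3}\right) = \left(\sqrt{-229930} - 294860\right) \left(431398 + \frac{1}{3}\right) = \left(i \sqrt{229930} - 294860\right) \frac{1294195}{3} = \left(-294860 + i \sqrt{229930}\right) \frac{1294195}{3} = - \frac{381606337700}{3} + \frac{1294195 i \sqrt{229930}}{3}$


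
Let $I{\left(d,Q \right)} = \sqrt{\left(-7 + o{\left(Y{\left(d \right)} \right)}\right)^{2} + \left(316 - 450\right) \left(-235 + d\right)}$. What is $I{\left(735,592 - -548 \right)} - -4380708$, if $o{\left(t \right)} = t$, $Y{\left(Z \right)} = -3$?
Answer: $4380708 + 10 i \sqrt{669} \approx 4.3807 \cdot 10^{6} + 258.65 i$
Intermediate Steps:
$I{\left(d,Q \right)} = \sqrt{31590 - 134 d}$ ($I{\left(d,Q \right)} = \sqrt{\left(-7 - 3\right)^{2} + \left(316 - 450\right) \left(-235 + d\right)} = \sqrt{\left(-10\right)^{2} - 134 \left(-235 + d\right)} = \sqrt{100 - \left(-31490 + 134 d\right)} = \sqrt{31590 - 134 d}$)
$I{\left(735,592 - -548 \right)} - -4380708 = \sqrt{31590 - 98490} - -4380708 = \sqrt{31590 - 98490} + 4380708 = \sqrt{-66900} + 4380708 = 10 i \sqrt{669} + 4380708 = 4380708 + 10 i \sqrt{669}$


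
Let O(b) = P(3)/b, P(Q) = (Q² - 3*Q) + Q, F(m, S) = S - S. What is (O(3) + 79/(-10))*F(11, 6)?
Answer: 0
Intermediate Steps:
F(m, S) = 0
P(Q) = Q² - 2*Q
O(b) = 3/b (O(b) = (3*(-2 + 3))/b = (3*1)/b = 3/b)
(O(3) + 79/(-10))*F(11, 6) = (3/3 + 79/(-10))*0 = (3*(⅓) + 79*(-⅒))*0 = (1 - 79/10)*0 = -69/10*0 = 0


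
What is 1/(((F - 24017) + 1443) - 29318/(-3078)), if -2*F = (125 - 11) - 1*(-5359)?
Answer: -3078/77876401 ≈ -3.9524e-5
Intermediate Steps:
F = -5473/2 (F = -((125 - 11) - 1*(-5359))/2 = -(114 + 5359)/2 = -½*5473 = -5473/2 ≈ -2736.5)
1/(((F - 24017) + 1443) - 29318/(-3078)) = 1/(((-5473/2 - 24017) + 1443) - 29318/(-3078)) = 1/((-53507/2 + 1443) - 29318*(-1/3078)) = 1/(-50621/2 + 14659/1539) = 1/(-77876401/3078) = -3078/77876401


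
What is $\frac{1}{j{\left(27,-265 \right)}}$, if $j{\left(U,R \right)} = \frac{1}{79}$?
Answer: $79$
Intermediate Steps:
$j{\left(U,R \right)} = \frac{1}{79}$
$\frac{1}{j{\left(27,-265 \right)}} = \frac{1}{\frac{1}{79}} = 79$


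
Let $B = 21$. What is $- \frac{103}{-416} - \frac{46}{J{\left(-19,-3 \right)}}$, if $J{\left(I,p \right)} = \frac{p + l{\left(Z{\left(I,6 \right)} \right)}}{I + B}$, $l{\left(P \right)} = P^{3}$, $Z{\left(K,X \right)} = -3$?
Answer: $\frac{20681}{6240} \approx 3.3143$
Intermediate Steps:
$J{\left(I,p \right)} = \frac{-27 + p}{21 + I}$ ($J{\left(I,p \right)} = \frac{p + \left(-3\right)^{3}}{I + 21} = \frac{p - 27}{21 + I} = \frac{-27 + p}{21 + I}$)
$- \frac{103}{-416} - \frac{46}{J{\left(-19,-3 \right)}} = - \frac{103}{-416} - \frac{46}{\frac{1}{21 - 19} \left(-27 - 3\right)} = \left(-103\right) \left(- \frac{1}{416}\right) - \frac{46}{\frac{1}{2} \left(-30\right)} = \frac{103}{416} - \frac{46}{\frac{1}{2} \left(-30\right)} = \frac{103}{416} - \frac{46}{-15} = \frac{103}{416} - - \frac{46}{15} = \frac{103}{416} + \frac{46}{15} = \frac{20681}{6240}$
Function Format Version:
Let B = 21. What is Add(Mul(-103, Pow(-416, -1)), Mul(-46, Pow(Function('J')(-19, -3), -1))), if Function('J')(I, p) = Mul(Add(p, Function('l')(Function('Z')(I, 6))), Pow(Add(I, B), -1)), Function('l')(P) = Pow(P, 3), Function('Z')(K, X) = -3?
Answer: Rational(20681, 6240) ≈ 3.3143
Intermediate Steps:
Function('J')(I, p) = Mul(Pow(Add(21, I), -1), Add(-27, p)) (Function('J')(I, p) = Mul(Add(p, Pow(-3, 3)), Pow(Add(I, 21), -1)) = Mul(Add(p, -27), Pow(Add(21, I), -1)) = Mul(Add(-27, p), Pow(Add(21, I), -1)) = Mul(Pow(Add(21, I), -1), Add(-27, p)))
Add(Mul(-103, Pow(-416, -1)), Mul(-46, Pow(Function('J')(-19, -3), -1))) = Add(Mul(-103, Pow(-416, -1)), Mul(-46, Pow(Mul(Pow(Add(21, -19), -1), Add(-27, -3)), -1))) = Add(Mul(-103, Rational(-1, 416)), Mul(-46, Pow(Mul(Pow(2, -1), -30), -1))) = Add(Rational(103, 416), Mul(-46, Pow(Mul(Rational(1, 2), -30), -1))) = Add(Rational(103, 416), Mul(-46, Pow(-15, -1))) = Add(Rational(103, 416), Mul(-46, Rational(-1, 15))) = Add(Rational(103, 416), Rational(46, 15)) = Rational(20681, 6240)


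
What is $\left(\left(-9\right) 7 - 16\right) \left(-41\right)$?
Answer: $3239$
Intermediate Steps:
$\left(\left(-9\right) 7 - 16\right) \left(-41\right) = \left(-63 - 16\right) \left(-41\right) = \left(-79\right) \left(-41\right) = 3239$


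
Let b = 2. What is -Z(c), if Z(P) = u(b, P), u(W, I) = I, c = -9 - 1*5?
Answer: 14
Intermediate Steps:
c = -14 (c = -9 - 5 = -14)
Z(P) = P
-Z(c) = -1*(-14) = 14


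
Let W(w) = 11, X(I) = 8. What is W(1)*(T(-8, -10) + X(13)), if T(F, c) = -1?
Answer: 77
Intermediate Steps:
W(1)*(T(-8, -10) + X(13)) = 11*(-1 + 8) = 11*7 = 77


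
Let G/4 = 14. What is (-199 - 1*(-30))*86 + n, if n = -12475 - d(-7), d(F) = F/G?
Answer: -216071/8 ≈ -27009.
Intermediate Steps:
G = 56 (G = 4*14 = 56)
d(F) = F/56
n = -99799/8 (n = -12475 - (-7)/56 = -12475 - 1*(-⅛) = -12475 + ⅛ = -99799/8 ≈ -12475.)
(-199 - 1*(-30))*86 + n = (-199 - 1*(-30))*86 - 99799/8 = (-199 + 30)*86 - 99799/8 = -169*86 - 99799/8 = -14534 - 99799/8 = -216071/8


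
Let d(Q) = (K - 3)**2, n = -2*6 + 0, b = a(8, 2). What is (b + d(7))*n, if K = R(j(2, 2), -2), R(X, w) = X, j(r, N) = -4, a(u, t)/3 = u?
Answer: -876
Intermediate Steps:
a(u, t) = 3*u
b = 24 (b = 3*8 = 24)
n = -12 (n = -12 + 0 = -12)
K = -4
d(Q) = 49 (d(Q) = (-4 - 3)**2 = (-7)**2 = 49)
(b + d(7))*n = (24 + 49)*(-12) = 73*(-12) = -876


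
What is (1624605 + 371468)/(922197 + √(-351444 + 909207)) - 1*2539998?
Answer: -720043733636936509/283482249682 - 1996073*√557763/850446749046 ≈ -2.5400e+6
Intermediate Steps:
(1624605 + 371468)/(922197 + √(-351444 + 909207)) - 1*2539998 = 1996073/(922197 + √557763) - 2539998 = -2539998 + 1996073/(922197 + √557763)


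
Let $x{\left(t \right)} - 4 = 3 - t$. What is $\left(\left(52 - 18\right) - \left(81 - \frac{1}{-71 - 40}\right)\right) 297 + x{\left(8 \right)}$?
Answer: $- \frac{516619}{37} \approx -13963.0$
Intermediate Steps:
$x{\left(t \right)} = 7 - t$ ($x{\left(t \right)} = 4 - \left(-3 + t\right) = 7 - t$)
$\left(\left(52 - 18\right) - \left(81 - \frac{1}{-71 - 40}\right)\right) 297 + x{\left(8 \right)} = \left(\left(52 - 18\right) - \left(81 - \frac{1}{-71 - 40}\right)\right) 297 + \left(7 - 8\right) = \left(34 - \left(81 - \frac{1}{-111}\right)\right) 297 + \left(7 - 8\right) = \left(34 - \frac{8992}{111}\right) 297 - 1 = \left(- \frac{5218}{111}\right) 297 - 1 = - \frac{516582}{37} - 1 = - \frac{516619}{37}$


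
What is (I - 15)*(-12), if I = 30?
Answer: -180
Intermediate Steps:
(I - 15)*(-12) = (30 - 15)*(-12) = 15*(-12) = -180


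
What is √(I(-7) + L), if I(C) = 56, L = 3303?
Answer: √3359 ≈ 57.957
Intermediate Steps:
√(I(-7) + L) = √(56 + 3303) = √3359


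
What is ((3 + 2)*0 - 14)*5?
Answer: -70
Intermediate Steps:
((3 + 2)*0 - 14)*5 = (5*0 - 14)*5 = (0 - 14)*5 = -14*5 = -70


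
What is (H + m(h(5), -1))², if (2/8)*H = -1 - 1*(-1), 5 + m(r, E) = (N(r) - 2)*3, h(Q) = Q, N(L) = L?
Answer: 16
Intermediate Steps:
m(r, E) = -11 + 3*r (m(r, E) = -5 + (r - 2)*3 = -5 + (-2 + r)*3 = -5 + (-6 + 3*r) = -11 + 3*r)
H = 0 (H = 4*(-1 - 1*(-1)) = 4*(-1 + 1) = 4*0 = 0)
(H + m(h(5), -1))² = (0 + (-11 + 3*5))² = (0 + (-11 + 15))² = (0 + 4)² = 4² = 16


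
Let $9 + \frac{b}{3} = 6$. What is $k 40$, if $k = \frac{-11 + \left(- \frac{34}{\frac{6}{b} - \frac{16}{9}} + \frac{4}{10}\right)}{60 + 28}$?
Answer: $\frac{182}{121} \approx 1.5041$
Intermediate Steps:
$b = -9$ ($b = -27 + 3 \cdot 6 = -27 + 18 = -9$)
$k = \frac{91}{2420}$ ($k = \frac{-11 - \left(- \frac{2}{5} + \frac{34}{\frac{6}{-9} - \frac{16}{9}}\right)}{60 + 28} = \frac{-11 - \left(- \frac{2}{5} + \frac{34}{6 \left(- \frac{1}{9}\right) - \frac{16}{9}}\right)}{88} = \left(-11 - \left(- \frac{2}{5} + \frac{34}{- \frac{2}{3} - \frac{16}{9}}\right)\right) \frac{1}{88} = \left(-11 - \left(- \frac{2}{5} + \frac{34}{- \frac{22}{9}}\right)\right) \frac{1}{88} = \left(-11 + \left(\left(-34\right) \left(- \frac{9}{22}\right) + \frac{2}{5}\right)\right) \frac{1}{88} = \left(-11 + \left(\frac{153}{11} + \frac{2}{5}\right)\right) \frac{1}{88} = \left(-11 + \frac{787}{55}\right) \frac{1}{88} = \frac{182}{55} \cdot \frac{1}{88} = \frac{91}{2420} \approx 0.037603$)
$k 40 = \frac{91}{2420} \cdot 40 = \frac{182}{121}$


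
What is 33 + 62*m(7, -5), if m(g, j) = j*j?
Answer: 1583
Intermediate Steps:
m(g, j) = j**2
33 + 62*m(7, -5) = 33 + 62*(-5)**2 = 33 + 62*25 = 33 + 1550 = 1583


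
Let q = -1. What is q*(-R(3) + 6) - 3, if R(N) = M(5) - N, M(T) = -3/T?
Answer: -63/5 ≈ -12.600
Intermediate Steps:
R(N) = -⅗ - N (R(N) = -3/5 - N = -3*⅕ - N = -⅗ - N)
q*(-R(3) + 6) - 3 = -(-(-⅗ - 1*3) + 6) - 3 = -(-(-⅗ - 3) + 6) - 3 = -(-1*(-18/5) + 6) - 3 = -(18/5 + 6) - 3 = -1*48/5 - 3 = -48/5 - 3 = -63/5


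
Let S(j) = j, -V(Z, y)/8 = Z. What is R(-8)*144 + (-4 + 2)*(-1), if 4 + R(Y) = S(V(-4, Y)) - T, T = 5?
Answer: 3314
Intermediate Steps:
V(Z, y) = -8*Z
R(Y) = 23 (R(Y) = -4 + (-8*(-4) - 1*5) = -4 + (32 - 5) = -4 + 27 = 23)
R(-8)*144 + (-4 + 2)*(-1) = 23*144 + (-4 + 2)*(-1) = 3312 - 2*(-1) = 3312 + 2 = 3314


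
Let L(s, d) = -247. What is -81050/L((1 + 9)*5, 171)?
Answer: 81050/247 ≈ 328.14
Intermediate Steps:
-81050/L((1 + 9)*5, 171) = -81050/(-247) = -81050*(-1/247) = 81050/247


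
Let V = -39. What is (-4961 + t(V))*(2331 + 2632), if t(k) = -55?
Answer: -24894408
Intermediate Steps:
(-4961 + t(V))*(2331 + 2632) = (-4961 - 55)*(2331 + 2632) = -5016*4963 = -24894408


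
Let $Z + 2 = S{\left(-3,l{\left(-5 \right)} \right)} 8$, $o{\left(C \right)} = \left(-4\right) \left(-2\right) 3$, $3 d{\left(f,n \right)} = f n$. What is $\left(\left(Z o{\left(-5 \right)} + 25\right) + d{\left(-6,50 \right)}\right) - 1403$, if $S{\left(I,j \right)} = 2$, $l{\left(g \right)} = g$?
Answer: $-1142$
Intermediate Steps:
$d{\left(f,n \right)} = \frac{f n}{3}$
$o{\left(C \right)} = 24$ ($o{\left(C \right)} = 8 \cdot 3 = 24$)
$Z = 14$ ($Z = -2 + 2 \cdot 8 = -2 + 16 = 14$)
$\left(\left(Z o{\left(-5 \right)} + 25\right) + d{\left(-6,50 \right)}\right) - 1403 = \left(\left(14 \cdot 24 + 25\right) + \frac{1}{3} \left(-6\right) 50\right) - 1403 = \left(\left(336 + 25\right) - 100\right) - 1403 = \left(361 - 100\right) - 1403 = 261 - 1403 = -1142$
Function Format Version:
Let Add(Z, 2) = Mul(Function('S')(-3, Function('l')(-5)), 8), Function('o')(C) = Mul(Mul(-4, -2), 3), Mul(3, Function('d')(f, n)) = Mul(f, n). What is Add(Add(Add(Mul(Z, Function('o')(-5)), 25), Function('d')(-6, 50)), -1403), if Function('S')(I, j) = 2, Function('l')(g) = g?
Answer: -1142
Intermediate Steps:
Function('d')(f, n) = Mul(Rational(1, 3), f, n) (Function('d')(f, n) = Mul(Rational(1, 3), Mul(f, n)) = Mul(Rational(1, 3), f, n))
Function('o')(C) = 24 (Function('o')(C) = Mul(8, 3) = 24)
Z = 14 (Z = Add(-2, Mul(2, 8)) = Add(-2, 16) = 14)
Add(Add(Add(Mul(Z, Function('o')(-5)), 25), Function('d')(-6, 50)), -1403) = Add(Add(Add(Mul(14, 24), 25), Mul(Rational(1, 3), -6, 50)), -1403) = Add(Add(Add(336, 25), -100), -1403) = Add(Add(361, -100), -1403) = Add(261, -1403) = -1142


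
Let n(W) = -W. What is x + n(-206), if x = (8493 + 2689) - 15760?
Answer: -4372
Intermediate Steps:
x = -4578 (x = 11182 - 15760 = -4578)
x + n(-206) = -4578 - 1*(-206) = -4578 + 206 = -4372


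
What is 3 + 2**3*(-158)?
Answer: -1261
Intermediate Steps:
3 + 2**3*(-158) = 3 + 8*(-158) = 3 - 1264 = -1261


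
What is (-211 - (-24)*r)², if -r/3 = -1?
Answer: 19321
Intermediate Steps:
r = 3 (r = -3*(-1) = 3)
(-211 - (-24)*r)² = (-211 - (-24)*3)² = (-211 - 1*(-72))² = (-211 + 72)² = (-139)² = 19321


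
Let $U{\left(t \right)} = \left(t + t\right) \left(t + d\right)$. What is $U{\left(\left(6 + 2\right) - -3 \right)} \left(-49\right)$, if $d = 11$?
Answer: $-23716$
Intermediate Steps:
$U{\left(t \right)} = 2 t \left(11 + t\right)$ ($U{\left(t \right)} = \left(t + t\right) \left(t + 11\right) = 2 t \left(11 + t\right)$)
$U{\left(\left(6 + 2\right) - -3 \right)} \left(-49\right) = 2 \left(\left(6 + 2\right) - -3\right) \left(11 + \left(\left(6 + 2\right) - -3\right)\right) \left(-49\right) = 2 \left(8 + 3\right) \left(11 + \left(8 + 3\right)\right) \left(-49\right) = 2 \cdot 11 \left(11 + 11\right) \left(-49\right) = 2 \cdot 11 \cdot 22 \left(-49\right) = 484 \left(-49\right) = -23716$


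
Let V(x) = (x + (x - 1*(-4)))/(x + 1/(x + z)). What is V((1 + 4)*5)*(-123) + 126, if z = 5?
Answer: -104634/751 ≈ -139.33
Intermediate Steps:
V(x) = (4 + 2*x)/(x + 1/(5 + x)) (V(x) = (x + (x - 1*(-4)))/(x + 1/(x + 5)) = (x + (x + 4))/(x + 1/(5 + x)) = (x + (4 + x))/(x + 1/(5 + x)) = (4 + 2*x)/(x + 1/(5 + x)))
V((1 + 4)*5)*(-123) + 126 = (2*(10 + ((1 + 4)*5)² + 7*((1 + 4)*5))/(1 + ((1 + 4)*5)² + 5*((1 + 4)*5)))*(-123) + 126 = (2*(10 + (5*5)² + 7*(5*5))/(1 + (5*5)² + 5*(5*5)))*(-123) + 126 = (2*(10 + 25² + 7*25)/(1 + 25² + 5*25))*(-123) + 126 = (2*(10 + 625 + 175)/(1 + 625 + 125))*(-123) + 126 = (2*810/751)*(-123) + 126 = (2*(1/751)*810)*(-123) + 126 = (1620/751)*(-123) + 126 = -199260/751 + 126 = -104634/751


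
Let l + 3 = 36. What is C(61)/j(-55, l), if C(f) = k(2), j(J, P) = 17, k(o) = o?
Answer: 2/17 ≈ 0.11765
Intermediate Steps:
l = 33 (l = -3 + 36 = 33)
C(f) = 2
C(61)/j(-55, l) = 2/17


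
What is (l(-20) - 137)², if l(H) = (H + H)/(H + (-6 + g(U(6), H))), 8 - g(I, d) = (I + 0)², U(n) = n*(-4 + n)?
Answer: 122699929/6561 ≈ 18701.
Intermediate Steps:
g(I, d) = 8 - I² (g(I, d) = 8 - (I + 0)² = 8 - I²)
l(H) = 2*H/(-142 + H) (l(H) = (H + H)/(H + (-6 + (8 - (6*(-4 + 6))²))) = (2*H)/(H + (-6 + (8 - (6*2)²))) = (2*H)/(H + (-6 + (8 - 1*12²))) = (2*H)/(H + (-6 + (8 - 1*144))) = (2*H)/(H + (-6 + (8 - 144))) = (2*H)/(H + (-6 - 136)) = (2*H)/(H - 142) = (2*H)/(-142 + H) = 2*H/(-142 + H))
(l(-20) - 137)² = (2*(-20)/(-142 - 20) - 137)² = (2*(-20)/(-162) - 137)² = (2*(-20)*(-1/162) - 137)² = (20/81 - 137)² = (-11077/81)² = 122699929/6561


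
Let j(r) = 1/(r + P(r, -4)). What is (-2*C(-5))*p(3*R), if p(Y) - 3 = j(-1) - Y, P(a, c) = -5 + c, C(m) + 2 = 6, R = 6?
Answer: 604/5 ≈ 120.80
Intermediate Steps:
C(m) = 4 (C(m) = -2 + 6 = 4)
j(r) = 1/(-9 + r) (j(r) = 1/(r + (-5 - 4)) = 1/(r - 9) = 1/(-9 + r))
p(Y) = 29/10 - Y (p(Y) = 3 + (1/(-9 - 1) - Y) = 3 + (1/(-10) - Y) = 3 + (-1/10 - Y) = 29/10 - Y)
(-2*C(-5))*p(3*R) = (-2*4)*(29/10 - 3*6) = -8*(29/10 - 1*18) = -8*(29/10 - 18) = -8*(-151/10) = 604/5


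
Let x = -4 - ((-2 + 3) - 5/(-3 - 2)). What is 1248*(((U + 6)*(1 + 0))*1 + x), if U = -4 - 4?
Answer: -9984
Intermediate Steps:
U = -8
x = -6 (x = -4 - (1 - 5/(-5)) = -4 - (1 - 5*(-⅕)) = -4 - (1 + 1) = -4 - 1*2 = -4 - 2 = -6)
1248*(((U + 6)*(1 + 0))*1 + x) = 1248*(((-8 + 6)*(1 + 0))*1 - 6) = 1248*(-2*1*1 - 6) = 1248*(-2*1 - 6) = 1248*(-2 - 6) = 1248*(-8) = -9984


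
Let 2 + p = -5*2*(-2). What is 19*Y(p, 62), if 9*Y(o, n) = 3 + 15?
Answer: 38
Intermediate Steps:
p = 18 (p = -2 - 5*2*(-2) = -2 - 10*(-2) = -2 + 20 = 18)
Y(o, n) = 2 (Y(o, n) = (3 + 15)/9 = (⅑)*18 = 2)
19*Y(p, 62) = 19*2 = 38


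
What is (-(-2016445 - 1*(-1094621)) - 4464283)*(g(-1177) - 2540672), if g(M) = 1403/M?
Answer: 10593271433981273/1177 ≈ 9.0002e+12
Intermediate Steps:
(-(-2016445 - 1*(-1094621)) - 4464283)*(g(-1177) - 2540672) = (-(-2016445 - 1*(-1094621)) - 4464283)*(1403/(-1177) - 2540672) = (-(-2016445 + 1094621) - 4464283)*(1403*(-1/1177) - 2540672) = (-1*(-921824) - 4464283)*(-1403/1177 - 2540672) = (921824 - 4464283)*(-2990372347/1177) = -3542459*(-2990372347/1177) = 10593271433981273/1177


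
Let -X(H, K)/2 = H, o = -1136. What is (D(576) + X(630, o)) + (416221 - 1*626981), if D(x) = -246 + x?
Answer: -211690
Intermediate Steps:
X(H, K) = -2*H
(D(576) + X(630, o)) + (416221 - 1*626981) = ((-246 + 576) - 2*630) + (416221 - 1*626981) = (330 - 1260) + (416221 - 626981) = -930 - 210760 = -211690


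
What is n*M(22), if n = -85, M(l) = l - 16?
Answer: -510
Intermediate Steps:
M(l) = -16 + l
n*M(22) = -85*(-16 + 22) = -85*6 = -510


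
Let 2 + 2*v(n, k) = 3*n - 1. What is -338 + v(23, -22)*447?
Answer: 14413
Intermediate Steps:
v(n, k) = -3/2 + 3*n/2 (v(n, k) = -1 + (3*n - 1)/2 = -1 + (-1 + 3*n)/2 = -1 + (-½ + 3*n/2) = -3/2 + 3*n/2)
-338 + v(23, -22)*447 = -338 + (-3/2 + (3/2)*23)*447 = -338 + (-3/2 + 69/2)*447 = -338 + 33*447 = -338 + 14751 = 14413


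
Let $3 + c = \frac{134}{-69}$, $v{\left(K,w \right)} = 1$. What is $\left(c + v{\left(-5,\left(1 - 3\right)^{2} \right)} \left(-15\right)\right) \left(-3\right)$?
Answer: $\frac{1376}{23} \approx 59.826$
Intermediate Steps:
$c = - \frac{341}{69}$ ($c = -3 + \frac{134}{-69} = -3 + 134 \left(- \frac{1}{69}\right) = -3 - \frac{134}{69} = - \frac{341}{69} \approx -4.942$)
$\left(c + v{\left(-5,\left(1 - 3\right)^{2} \right)} \left(-15\right)\right) \left(-3\right) = \left(- \frac{341}{69} + 1 \left(-15\right)\right) \left(-3\right) = \left(- \frac{341}{69} - 15\right) \left(-3\right) = \left(- \frac{1376}{69}\right) \left(-3\right) = \frac{1376}{23}$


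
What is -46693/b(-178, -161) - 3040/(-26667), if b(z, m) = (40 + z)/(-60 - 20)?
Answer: -16602093160/613341 ≈ -27068.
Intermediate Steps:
b(z, m) = -½ - z/80 (b(z, m) = (40 + z)/(-80) = (40 + z)*(-1/80) = -½ - z/80)
-46693/b(-178, -161) - 3040/(-26667) = -46693/(-½ - 1/80*(-178)) - 3040/(-26667) = -46693/(-½ + 89/40) - 3040*(-1/26667) = -46693/69/40 + 3040/26667 = -46693*40/69 + 3040/26667 = -1867720/69 + 3040/26667 = -16602093160/613341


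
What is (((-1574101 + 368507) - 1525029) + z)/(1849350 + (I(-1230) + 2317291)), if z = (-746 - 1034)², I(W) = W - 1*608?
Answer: 437777/4164803 ≈ 0.10511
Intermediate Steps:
I(W) = -608 + W (I(W) = W - 608 = -608 + W)
z = 3168400 (z = (-1780)² = 3168400)
(((-1574101 + 368507) - 1525029) + z)/(1849350 + (I(-1230) + 2317291)) = (((-1574101 + 368507) - 1525029) + 3168400)/(1849350 + ((-608 - 1230) + 2317291)) = ((-1205594 - 1525029) + 3168400)/(1849350 + (-1838 + 2317291)) = (-2730623 + 3168400)/(1849350 + 2315453) = 437777/4164803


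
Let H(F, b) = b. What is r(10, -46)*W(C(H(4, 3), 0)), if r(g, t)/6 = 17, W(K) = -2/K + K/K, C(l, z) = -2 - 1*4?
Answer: 136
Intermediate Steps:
C(l, z) = -6 (C(l, z) = -2 - 4 = -6)
W(K) = 1 - 2/K (W(K) = -2/K + 1 = 1 - 2/K)
r(g, t) = 102 (r(g, t) = 6*17 = 102)
r(10, -46)*W(C(H(4, 3), 0)) = 102*((-2 - 6)/(-6)) = 102*(-1/6*(-8)) = 102*(4/3) = 136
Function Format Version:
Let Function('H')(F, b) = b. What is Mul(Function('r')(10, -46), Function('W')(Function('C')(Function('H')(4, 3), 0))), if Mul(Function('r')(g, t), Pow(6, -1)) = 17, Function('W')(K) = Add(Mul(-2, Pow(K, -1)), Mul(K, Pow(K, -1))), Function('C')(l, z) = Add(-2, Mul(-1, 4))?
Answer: 136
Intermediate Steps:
Function('C')(l, z) = -6 (Function('C')(l, z) = Add(-2, -4) = -6)
Function('W')(K) = Add(1, Mul(-2, Pow(K, -1))) (Function('W')(K) = Add(Mul(-2, Pow(K, -1)), 1) = Add(1, Mul(-2, Pow(K, -1))))
Function('r')(g, t) = 102 (Function('r')(g, t) = Mul(6, 17) = 102)
Mul(Function('r')(10, -46), Function('W')(Function('C')(Function('H')(4, 3), 0))) = Mul(102, Mul(Pow(-6, -1), Add(-2, -6))) = Mul(102, Mul(Rational(-1, 6), -8)) = Mul(102, Rational(4, 3)) = 136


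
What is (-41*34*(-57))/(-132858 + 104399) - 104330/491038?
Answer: -20993012437/6987225221 ≈ -3.0045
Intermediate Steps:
(-41*34*(-57))/(-132858 + 104399) - 104330/491038 = -1394*(-57)/(-28459) - 104330*1/491038 = 79458*(-1/28459) - 52165/245519 = -79458/28459 - 52165/245519 = -20993012437/6987225221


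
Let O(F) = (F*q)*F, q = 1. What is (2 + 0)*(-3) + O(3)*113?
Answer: 1011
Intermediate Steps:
O(F) = F² (O(F) = (F*1)*F = F*F = F²)
(2 + 0)*(-3) + O(3)*113 = (2 + 0)*(-3) + 3²*113 = 2*(-3) + 9*113 = -6 + 1017 = 1011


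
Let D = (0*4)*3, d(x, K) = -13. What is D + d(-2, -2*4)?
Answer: -13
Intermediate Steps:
D = 0 (D = 0*3 = 0)
D + d(-2, -2*4) = 0 - 13 = -13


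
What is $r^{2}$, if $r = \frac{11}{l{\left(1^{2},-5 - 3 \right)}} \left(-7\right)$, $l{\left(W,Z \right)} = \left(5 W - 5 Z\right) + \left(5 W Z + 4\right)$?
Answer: $\frac{5929}{81} \approx 73.198$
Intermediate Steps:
$l{\left(W,Z \right)} = 4 - 5 Z + 5 W + 5 W Z$ ($l{\left(W,Z \right)} = \left(- 5 Z + 5 W\right) + \left(5 W Z + 4\right) = \left(- 5 Z + 5 W\right) + \left(4 + 5 W Z\right) = 4 - 5 Z + 5 W + 5 W Z$)
$r = - \frac{77}{9}$ ($r = \frac{11}{4 - 5 \left(-5 - 3\right) + 5 \cdot 1^{2} + 5 \cdot 1^{2} \left(-5 - 3\right)} \left(-7\right) = \frac{11}{4 - -40 + 5 \cdot 1 + 5 \cdot 1 \left(-8\right)} \left(-7\right) = \frac{11}{4 + 40 + 5 - 40} \left(-7\right) = \frac{11}{9} \left(-7\right) = - \frac{77}{9} \approx -8.5556$)
$r^{2} = \left(- \frac{77}{9}\right)^{2} = \frac{5929}{81}$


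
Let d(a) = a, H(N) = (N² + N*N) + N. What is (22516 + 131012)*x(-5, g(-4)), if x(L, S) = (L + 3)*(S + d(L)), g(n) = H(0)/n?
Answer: 1535280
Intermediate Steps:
H(N) = N + 2*N² (H(N) = (N² + N²) + N = 2*N² + N = N + 2*N²)
g(n) = 0 (g(n) = (0*(1 + 2*0))/n = (0*(1 + 0))/n = (0*1)/n = 0/n = 0)
x(L, S) = (3 + L)*(L + S) (x(L, S) = (L + 3)*(S + L) = (3 + L)*(L + S))
(22516 + 131012)*x(-5, g(-4)) = (22516 + 131012)*((-5)² + 3*(-5) + 3*0 - 5*0) = 153528*(25 - 15 + 0 + 0) = 153528*10 = 1535280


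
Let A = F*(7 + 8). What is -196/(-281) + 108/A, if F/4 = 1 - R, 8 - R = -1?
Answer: 5311/11240 ≈ 0.47251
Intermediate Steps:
R = 9 (R = 8 - 1*(-1) = 8 + 1 = 9)
F = -32 (F = 4*(1 - 1*9) = 4*(1 - 9) = 4*(-8) = -32)
A = -480 (A = -32*(7 + 8) = -32*15 = -480)
-196/(-281) + 108/A = -196/(-281) + 108/(-480) = -196*(-1/281) + 108*(-1/480) = 196/281 - 9/40 = 5311/11240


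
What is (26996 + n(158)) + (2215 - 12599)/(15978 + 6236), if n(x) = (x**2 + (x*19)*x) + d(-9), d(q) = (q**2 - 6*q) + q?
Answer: 5846741822/11107 ≈ 5.2640e+5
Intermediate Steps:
d(q) = q**2 - 5*q
n(x) = 126 + 20*x**2 (n(x) = (x**2 + (x*19)*x) - 9*(-5 - 9) = (x**2 + (19*x)*x) - 9*(-14) = (x**2 + 19*x**2) + 126 = 20*x**2 + 126 = 126 + 20*x**2)
(26996 + n(158)) + (2215 - 12599)/(15978 + 6236) = (26996 + (126 + 20*158**2)) + (2215 - 12599)/(15978 + 6236) = (26996 + (126 + 20*24964)) - 10384/22214 = (26996 + (126 + 499280)) - 10384*1/22214 = (26996 + 499406) - 5192/11107 = 526402 - 5192/11107 = 5846741822/11107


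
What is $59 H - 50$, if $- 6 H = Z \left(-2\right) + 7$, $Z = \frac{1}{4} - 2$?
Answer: $- \frac{613}{4} \approx -153.25$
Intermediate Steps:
$Z = - \frac{7}{4}$ ($Z = \frac{1}{4} - 2 = - \frac{7}{4} \approx -1.75$)
$H = - \frac{7}{4}$ ($H = - \frac{\left(- \frac{7}{4}\right) \left(-2\right) + 7}{6} = - \frac{\frac{7}{2} + 7}{6} = \left(- \frac{1}{6}\right) \frac{21}{2} = - \frac{7}{4} \approx -1.75$)
$59 H - 50 = 59 \left(- \frac{7}{4}\right) - 50 = - \frac{413}{4} - 50 = - \frac{613}{4}$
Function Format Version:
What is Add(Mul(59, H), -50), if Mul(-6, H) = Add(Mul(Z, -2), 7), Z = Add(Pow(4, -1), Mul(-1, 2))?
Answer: Rational(-613, 4) ≈ -153.25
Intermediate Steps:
Z = Rational(-7, 4) (Z = Add(Rational(1, 4), -2) = Rational(-7, 4) ≈ -1.7500)
H = Rational(-7, 4) (H = Mul(Rational(-1, 6), Add(Mul(Rational(-7, 4), -2), 7)) = Mul(Rational(-1, 6), Add(Rational(7, 2), 7)) = Mul(Rational(-1, 6), Rational(21, 2)) = Rational(-7, 4) ≈ -1.7500)
Add(Mul(59, H), -50) = Add(Mul(59, Rational(-7, 4)), -50) = Add(Rational(-413, 4), -50) = Rational(-613, 4)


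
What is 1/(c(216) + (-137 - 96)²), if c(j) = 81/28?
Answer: 28/1520173 ≈ 1.8419e-5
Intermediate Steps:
c(j) = 81/28 (c(j) = 81*(1/28) = 81/28)
1/(c(216) + (-137 - 96)²) = 1/(81/28 + (-137 - 96)²) = 1/(81/28 + (-233)²) = 1/(81/28 + 54289) = 1/(1520173/28) = 28/1520173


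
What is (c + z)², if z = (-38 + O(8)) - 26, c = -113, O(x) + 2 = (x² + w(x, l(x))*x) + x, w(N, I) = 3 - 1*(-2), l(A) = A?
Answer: 4489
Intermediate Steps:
w(N, I) = 5 (w(N, I) = 3 + 2 = 5)
O(x) = -2 + x² + 6*x (O(x) = -2 + ((x² + 5*x) + x) = -2 + (x² + 6*x) = -2 + x² + 6*x)
z = 46 (z = (-38 + (-2 + 8² + 6*8)) - 26 = (-38 + (-2 + 64 + 48)) - 26 = (-38 + 110) - 26 = 72 - 26 = 46)
(c + z)² = (-113 + 46)² = (-67)² = 4489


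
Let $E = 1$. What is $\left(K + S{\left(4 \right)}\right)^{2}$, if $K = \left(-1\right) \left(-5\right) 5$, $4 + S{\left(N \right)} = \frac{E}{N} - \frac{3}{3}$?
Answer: $\frac{6561}{16} \approx 410.06$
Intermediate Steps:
$S{\left(N \right)} = -5 + \frac{1}{N}$ ($S{\left(N \right)} = -4 + \left(1 \frac{1}{N} - \frac{3}{3}\right) = -4 + \left(\frac{1}{N} - 1\right) = -4 - \left(1 - \frac{1}{N}\right) = -5 + \frac{1}{N}$)
$K = 25$ ($K = 5 \cdot 5 = 25$)
$\left(K + S{\left(4 \right)}\right)^{2} = \left(25 - \left(5 - \frac{1}{4}\right)\right)^{2} = \left(25 + \left(-5 + \frac{1}{4}\right)\right)^{2} = \left(25 - \frac{19}{4}\right)^{2} = \left(\frac{81}{4}\right)^{2} = \frac{6561}{16}$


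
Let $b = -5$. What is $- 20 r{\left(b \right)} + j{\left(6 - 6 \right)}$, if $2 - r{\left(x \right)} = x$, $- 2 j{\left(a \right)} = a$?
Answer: $-140$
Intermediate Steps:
$j{\left(a \right)} = - \frac{a}{2}$
$r{\left(x \right)} = 2 - x$
$- 20 r{\left(b \right)} + j{\left(6 - 6 \right)} = - 20 \left(2 - -5\right) - \frac{6 - 6}{2} = - 20 \left(2 + 5\right) - \frac{6 - 6}{2} = \left(-20\right) 7 - 0 = -140 + 0 = -140$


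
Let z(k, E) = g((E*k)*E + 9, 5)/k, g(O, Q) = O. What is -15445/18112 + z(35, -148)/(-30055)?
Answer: -30132528313/19052465600 ≈ -1.5816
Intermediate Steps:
z(k, E) = (9 + k*E²)/k (z(k, E) = ((E*k)*E + 9)/k = (k*E² + 9)/k = (9 + k*E²)/k)
-15445/18112 + z(35, -148)/(-30055) = -15445/18112 + ((-148)² + 9/35)/(-30055) = -15445*1/18112 + (21904 + 9*(1/35))*(-1/30055) = -15445/18112 + (21904 + 9/35)*(-1/30055) = -15445/18112 + (766649/35)*(-1/30055) = -15445/18112 - 766649/1051925 = -30132528313/19052465600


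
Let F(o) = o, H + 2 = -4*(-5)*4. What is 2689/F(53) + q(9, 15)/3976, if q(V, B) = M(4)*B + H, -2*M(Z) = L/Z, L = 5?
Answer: 85560809/1685824 ≈ 50.753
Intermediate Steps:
H = 78 (H = -2 - 4*(-5)*4 = -2 + 20*4 = -2 + 80 = 78)
M(Z) = -5/(2*Z)
q(V, B) = 78 - 5*B/8 (q(V, B) = (-5/2/4)*B + 78 = (-5/2*1/4)*B + 78 = -5*B/8 + 78 = 78 - 5*B/8)
2689/F(53) + q(9, 15)/3976 = 2689/53 + (78 - 5/8*15)/3976 = 2689*(1/53) + (78 - 75/8)*(1/3976) = 2689/53 + (549/8)*(1/3976) = 2689/53 + 549/31808 = 85560809/1685824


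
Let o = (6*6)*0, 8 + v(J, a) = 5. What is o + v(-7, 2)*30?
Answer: -90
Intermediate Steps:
v(J, a) = -3 (v(J, a) = -8 + 5 = -3)
o = 0 (o = 36*0 = 0)
o + v(-7, 2)*30 = 0 - 3*30 = 0 - 90 = -90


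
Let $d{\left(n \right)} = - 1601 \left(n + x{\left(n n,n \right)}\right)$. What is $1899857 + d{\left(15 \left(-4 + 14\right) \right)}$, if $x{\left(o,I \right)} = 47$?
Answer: $1584460$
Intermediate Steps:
$d{\left(n \right)} = -75247 - 1601 n$ ($d{\left(n \right)} = - 1601 \left(n + 47\right) = - 1601 \left(47 + n\right) = -75247 - 1601 n$)
$1899857 + d{\left(15 \left(-4 + 14\right) \right)} = 1899857 - \left(75247 + 1601 \cdot 15 \left(-4 + 14\right)\right) = 1899857 - \left(75247 + 1601 \cdot 15 \cdot 10\right) = 1899857 - 315397 = 1584460$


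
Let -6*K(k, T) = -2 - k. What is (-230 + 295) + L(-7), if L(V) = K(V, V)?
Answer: 385/6 ≈ 64.167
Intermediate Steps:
K(k, T) = 1/3 + k/6 (K(k, T) = -(-2 - k)/6 = 1/3 + k/6)
L(V) = 1/3 + V/6
(-230 + 295) + L(-7) = (-230 + 295) + (1/3 + (1/6)*(-7)) = 65 + (1/3 - 7/6) = 65 - 5/6 = 385/6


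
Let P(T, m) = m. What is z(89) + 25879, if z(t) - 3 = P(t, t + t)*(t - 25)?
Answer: 37274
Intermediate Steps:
z(t) = 3 + 2*t*(-25 + t) (z(t) = 3 + (t + t)*(t - 25) = 3 + (2*t)*(-25 + t) = 3 + 2*t*(-25 + t))
z(89) + 25879 = (3 - 50*89 + 2*89**2) + 25879 = (3 - 4450 + 2*7921) + 25879 = (3 - 4450 + 15842) + 25879 = 11395 + 25879 = 37274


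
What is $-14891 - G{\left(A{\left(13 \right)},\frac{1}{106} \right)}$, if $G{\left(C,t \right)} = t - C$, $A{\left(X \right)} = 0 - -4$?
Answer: $- \frac{1578023}{106} \approx -14887.0$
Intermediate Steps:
$A{\left(X \right)} = 4$ ($A{\left(X \right)} = 0 + 4 = 4$)
$-14891 - G{\left(A{\left(13 \right)},\frac{1}{106} \right)} = -14891 - \left(\frac{1}{106} - 4\right) = -14891 - - \frac{423}{106} = -14891 + \frac{423}{106} = - \frac{1578023}{106}$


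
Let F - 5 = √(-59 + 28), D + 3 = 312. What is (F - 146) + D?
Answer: 168 + I*√31 ≈ 168.0 + 5.5678*I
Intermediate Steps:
D = 309 (D = -3 + 312 = 309)
F = 5 + I*√31 (F = 5 + √(-59 + 28) = 5 + √(-31) = 5 + I*√31 ≈ 5.0 + 5.5678*I)
(F - 146) + D = ((5 + I*√31) - 146) + 309 = (-141 + I*√31) + 309 = 168 + I*√31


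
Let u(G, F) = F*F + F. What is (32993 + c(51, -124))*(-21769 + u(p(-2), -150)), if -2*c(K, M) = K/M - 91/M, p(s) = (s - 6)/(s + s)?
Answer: 594234018/31 ≈ 1.9169e+7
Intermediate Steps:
p(s) = (-6 + s)/(2*s) (p(s) = (-6 + s)/((2*s)) = (-6 + s)*(1/(2*s)) = (-6 + s)/(2*s))
u(G, F) = F + F**2 (u(G, F) = F**2 + F = F + F**2)
c(K, M) = 91/(2*M) - K/(2*M) (c(K, M) = -(K/M - 91/M)/2 = -(-91/M + K/M)/2 = 91/(2*M) - K/(2*M))
(32993 + c(51, -124))*(-21769 + u(p(-2), -150)) = (32993 + (1/2)*(91 - 1*51)/(-124))*(-21769 - 150*(1 - 150)) = (32993 + (1/2)*(-1/124)*(91 - 51))*(-21769 - 150*(-149)) = (32993 + (1/2)*(-1/124)*40)*(-21769 + 22350) = (32993 - 5/31)*581 = (1022778/31)*581 = 594234018/31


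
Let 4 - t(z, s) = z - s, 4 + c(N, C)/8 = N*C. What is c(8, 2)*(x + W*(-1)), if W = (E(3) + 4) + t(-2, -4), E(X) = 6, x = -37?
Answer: -4704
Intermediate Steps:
c(N, C) = -32 + 8*C*N (c(N, C) = -32 + 8*(N*C) = -32 + 8*(C*N) = -32 + 8*C*N)
t(z, s) = 4 + s - z (t(z, s) = 4 - (z - s) = 4 + (s - z) = 4 + s - z)
W = 12 (W = (6 + 4) + (4 - 4 - 1*(-2)) = 10 + (4 - 4 + 2) = 10 + 2 = 12)
c(8, 2)*(x + W*(-1)) = (-32 + 8*2*8)*(-37 + 12*(-1)) = (-32 + 128)*(-37 - 12) = 96*(-49) = -4704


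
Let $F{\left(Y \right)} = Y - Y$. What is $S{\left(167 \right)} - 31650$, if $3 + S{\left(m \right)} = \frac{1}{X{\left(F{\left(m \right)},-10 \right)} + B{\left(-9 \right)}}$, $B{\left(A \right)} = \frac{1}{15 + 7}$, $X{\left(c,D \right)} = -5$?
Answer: $- \frac{3450199}{109} \approx -31653.0$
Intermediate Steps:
$F{\left(Y \right)} = 0$
$B{\left(A \right)} = \frac{1}{22}$
$S{\left(m \right)} = - \frac{349}{109}$ ($S{\left(m \right)} = -3 + \frac{1}{-5 + \frac{1}{22}} = -3 + \frac{1}{- \frac{109}{22}} = -3 - \frac{22}{109} = - \frac{349}{109}$)
$S{\left(167 \right)} - 31650 = - \frac{349}{109} - 31650 = - \frac{3450199}{109}$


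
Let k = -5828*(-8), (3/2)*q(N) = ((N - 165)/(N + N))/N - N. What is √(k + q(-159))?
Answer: √131264558/53 ≈ 216.17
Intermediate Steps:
q(N) = -2*N/3 + (-165 + N)/(3*N²) (q(N) = 2*(((N - 165)/(N + N))/N - N)/3 = 2*(((-165 + N)/((2*N)))/N - N)/3 = 2*(((-165 + N)*(1/(2*N)))/N - N)/3 = 2*(((-165 + N)/(2*N))/N - N)/3 = 2*((-165 + N)/(2*N²) - N)/3 = 2*(-N + (-165 + N)/(2*N²))/3 = -2*N/3 + (-165 + N)/(3*N²))
k = 46624
√(k + q(-159)) = √(46624 + (⅓)*(-165 - 159 - 2*(-159)³)/(-159)²) = √(46624 + (⅓)*(1/25281)*(-165 - 159 - 2*(-4019679))) = √(46624 + (⅓)*(1/25281)*(-165 - 159 + 8039358)) = √(46624 + (⅓)*(1/25281)*8039034) = √(46624 + 297742/2809) = √(131264558/2809) = √131264558/53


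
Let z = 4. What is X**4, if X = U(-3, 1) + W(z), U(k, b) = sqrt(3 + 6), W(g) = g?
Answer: 2401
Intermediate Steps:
U(k, b) = 3 (U(k, b) = sqrt(9) = 3)
X = 7 (X = 3 + 4 = 7)
X**4 = 7**4 = 2401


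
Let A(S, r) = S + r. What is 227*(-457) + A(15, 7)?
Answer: -103717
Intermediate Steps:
227*(-457) + A(15, 7) = 227*(-457) + (15 + 7) = -103739 + 22 = -103717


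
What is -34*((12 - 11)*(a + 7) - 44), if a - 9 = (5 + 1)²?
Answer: -272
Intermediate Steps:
a = 45 (a = 9 + (5 + 1)² = 9 + 6² = 9 + 36 = 45)
-34*((12 - 11)*(a + 7) - 44) = -34*((12 - 11)*(45 + 7) - 44) = -34*(1*52 - 44) = -34*(52 - 44) = -34*8 = -272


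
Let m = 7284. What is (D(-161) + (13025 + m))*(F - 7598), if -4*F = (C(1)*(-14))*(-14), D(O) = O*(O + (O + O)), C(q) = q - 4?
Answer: -730734472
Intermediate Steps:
C(q) = -4 + q
D(O) = 3*O² (D(O) = O*(O + 2*O) = O*(3*O) = 3*O²)
F = 147 (F = -(-4 + 1)*(-14)*(-14)/4 = -(-3*(-14))*(-14)/4 = -21*(-14)/2 = -¼*(-588) = 147)
(D(-161) + (13025 + m))*(F - 7598) = (3*(-161)² + (13025 + 7284))*(147 - 7598) = (3*25921 + 20309)*(-7451) = (77763 + 20309)*(-7451) = 98072*(-7451) = -730734472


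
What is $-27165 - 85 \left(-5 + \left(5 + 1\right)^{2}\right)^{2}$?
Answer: $-108850$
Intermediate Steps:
$-27165 - 85 \left(-5 + \left(5 + 1\right)^{2}\right)^{2} = -27165 - 85 \left(-5 + 6^{2}\right)^{2} = -27165 - 85 \left(-5 + 36\right)^{2} = -27165 - 85 \cdot 31^{2} = -27165 - 81685 = -108850$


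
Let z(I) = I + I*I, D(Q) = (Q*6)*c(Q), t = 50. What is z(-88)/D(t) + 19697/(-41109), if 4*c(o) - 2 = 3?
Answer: 102448043/5138625 ≈ 19.937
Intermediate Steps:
c(o) = 5/4 (c(o) = ½ + (¼)*3 = ½ + ¾ = 5/4)
D(Q) = 15*Q/2 (D(Q) = (Q*6)*(5/4) = (6*Q)*(5/4) = 15*Q/2)
z(I) = I + I²
z(-88)/D(t) + 19697/(-41109) = (-88*(1 - 88))/(((15/2)*50)) + 19697/(-41109) = -88*(-87)/375 + 19697*(-1/41109) = 7656*(1/375) - 19697/41109 = 2552/125 - 19697/41109 = 102448043/5138625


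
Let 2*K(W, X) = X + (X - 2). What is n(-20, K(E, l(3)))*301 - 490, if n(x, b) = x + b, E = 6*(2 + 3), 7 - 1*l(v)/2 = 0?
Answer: -2597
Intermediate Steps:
l(v) = 14 (l(v) = 14 - 2*0 = 14 + 0 = 14)
E = 30 (E = 6*5 = 30)
K(W, X) = -1 + X (K(W, X) = (X + (X - 2))/2 = (X + (-2 + X))/2 = (-2 + 2*X)/2 = -1 + X)
n(x, b) = b + x
n(-20, K(E, l(3)))*301 - 490 = ((-1 + 14) - 20)*301 - 490 = (13 - 20)*301 - 490 = -7*301 - 490 = -2107 - 490 = -2597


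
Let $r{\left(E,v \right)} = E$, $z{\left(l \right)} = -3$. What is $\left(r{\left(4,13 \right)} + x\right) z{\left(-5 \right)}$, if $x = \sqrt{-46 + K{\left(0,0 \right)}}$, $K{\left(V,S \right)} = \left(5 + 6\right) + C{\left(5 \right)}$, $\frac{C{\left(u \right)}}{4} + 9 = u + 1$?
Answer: $-12 - 3 i \sqrt{47} \approx -12.0 - 20.567 i$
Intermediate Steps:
$C{\left(u \right)} = -32 + 4 u$ ($C{\left(u \right)} = -36 + 4 \left(u + 1\right) = -36 + 4 \left(1 + u\right) = -36 + \left(4 + 4 u\right) = -32 + 4 u$)
$K{\left(V,S \right)} = -1$ ($K{\left(V,S \right)} = \left(5 + 6\right) + \left(-32 + 4 \cdot 5\right) = 11 + \left(-32 + 20\right) = 11 - 12 = -1$)
$x = i \sqrt{47}$ ($x = \sqrt{-46 - 1} = \sqrt{-47} = i \sqrt{47} \approx 6.8557 i$)
$\left(r{\left(4,13 \right)} + x\right) z{\left(-5 \right)} = \left(4 + i \sqrt{47}\right) \left(-3\right) = -12 - 3 i \sqrt{47}$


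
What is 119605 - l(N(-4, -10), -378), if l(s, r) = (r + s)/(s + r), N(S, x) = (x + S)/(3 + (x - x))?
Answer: 119604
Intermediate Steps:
N(S, x) = S/3 + x/3 (N(S, x) = (S + x)/(3 + 0) = (S + x)/3 = (S + x)*(⅓) = S/3 + x/3)
l(s, r) = 1 (l(s, r) = (r + s)/(r + s) = 1)
119605 - l(N(-4, -10), -378) = 119605 - 1*1 = 119605 - 1 = 119604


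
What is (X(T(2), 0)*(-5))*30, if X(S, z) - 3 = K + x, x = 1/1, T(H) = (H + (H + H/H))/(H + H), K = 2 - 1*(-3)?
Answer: -1350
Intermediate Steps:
K = 5 (K = 2 + 3 = 5)
T(H) = (1 + 2*H)/(2*H) (T(H) = (H + (H + 1))/((2*H)) = (H + (1 + H))*(1/(2*H)) = (1 + 2*H)*(1/(2*H)) = (1 + 2*H)/(2*H))
x = 1
X(S, z) = 9 (X(S, z) = 3 + (5 + 1) = 3 + 6 = 9)
(X(T(2), 0)*(-5))*30 = (9*(-5))*30 = -45*30 = -1350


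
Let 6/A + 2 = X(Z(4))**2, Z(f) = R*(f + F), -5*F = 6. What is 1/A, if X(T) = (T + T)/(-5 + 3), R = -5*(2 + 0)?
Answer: 391/3 ≈ 130.33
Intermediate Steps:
F = -6/5 (F = -1/5*6 = -6/5 ≈ -1.2000)
R = -10 (R = -5*2 = -10)
Z(f) = 12 - 10*f (Z(f) = -10*(f - 6/5) = -10*(-6/5 + f) = 12 - 10*f)
X(T) = -T (X(T) = (2*T)/(-2) = (2*T)*(-1/2) = -T)
A = 3/391 (A = 6/(-2 + (-(12 - 10*4))**2) = 6/(-2 + (-(12 - 40))**2) = 6/(-2 + (-1*(-28))**2) = 6/(-2 + 28**2) = 6/(-2 + 784) = 6/782 = 6*(1/782) = 3/391 ≈ 0.0076726)
1/A = 1/(3/391) = 391/3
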